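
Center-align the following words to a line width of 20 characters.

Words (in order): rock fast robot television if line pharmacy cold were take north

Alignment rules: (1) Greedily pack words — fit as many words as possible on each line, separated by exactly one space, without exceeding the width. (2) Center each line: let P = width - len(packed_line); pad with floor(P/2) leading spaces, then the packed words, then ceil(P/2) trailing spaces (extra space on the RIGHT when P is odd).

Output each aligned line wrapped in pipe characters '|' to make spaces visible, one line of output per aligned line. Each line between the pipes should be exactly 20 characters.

Answer: |  rock fast robot   |
| television if line |
| pharmacy cold were |
|     take north     |

Derivation:
Line 1: ['rock', 'fast', 'robot'] (min_width=15, slack=5)
Line 2: ['television', 'if', 'line'] (min_width=18, slack=2)
Line 3: ['pharmacy', 'cold', 'were'] (min_width=18, slack=2)
Line 4: ['take', 'north'] (min_width=10, slack=10)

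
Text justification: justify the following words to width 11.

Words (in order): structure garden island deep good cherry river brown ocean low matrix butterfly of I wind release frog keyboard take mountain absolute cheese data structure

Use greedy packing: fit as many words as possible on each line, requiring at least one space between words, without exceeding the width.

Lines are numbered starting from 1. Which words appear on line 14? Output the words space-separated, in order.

Line 1: ['structure'] (min_width=9, slack=2)
Line 2: ['garden'] (min_width=6, slack=5)
Line 3: ['island', 'deep'] (min_width=11, slack=0)
Line 4: ['good', 'cherry'] (min_width=11, slack=0)
Line 5: ['river', 'brown'] (min_width=11, slack=0)
Line 6: ['ocean', 'low'] (min_width=9, slack=2)
Line 7: ['matrix'] (min_width=6, slack=5)
Line 8: ['butterfly'] (min_width=9, slack=2)
Line 9: ['of', 'I', 'wind'] (min_width=9, slack=2)
Line 10: ['release'] (min_width=7, slack=4)
Line 11: ['frog'] (min_width=4, slack=7)
Line 12: ['keyboard'] (min_width=8, slack=3)
Line 13: ['take'] (min_width=4, slack=7)
Line 14: ['mountain'] (min_width=8, slack=3)
Line 15: ['absolute'] (min_width=8, slack=3)
Line 16: ['cheese', 'data'] (min_width=11, slack=0)
Line 17: ['structure'] (min_width=9, slack=2)

Answer: mountain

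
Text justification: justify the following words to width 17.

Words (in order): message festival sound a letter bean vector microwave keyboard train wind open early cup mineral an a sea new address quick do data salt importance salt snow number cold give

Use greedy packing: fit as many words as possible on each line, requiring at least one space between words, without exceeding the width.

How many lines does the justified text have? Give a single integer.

Answer: 12

Derivation:
Line 1: ['message', 'festival'] (min_width=16, slack=1)
Line 2: ['sound', 'a', 'letter'] (min_width=14, slack=3)
Line 3: ['bean', 'vector'] (min_width=11, slack=6)
Line 4: ['microwave'] (min_width=9, slack=8)
Line 5: ['keyboard', 'train'] (min_width=14, slack=3)
Line 6: ['wind', 'open', 'early'] (min_width=15, slack=2)
Line 7: ['cup', 'mineral', 'an', 'a'] (min_width=16, slack=1)
Line 8: ['sea', 'new', 'address'] (min_width=15, slack=2)
Line 9: ['quick', 'do', 'data'] (min_width=13, slack=4)
Line 10: ['salt', 'importance'] (min_width=15, slack=2)
Line 11: ['salt', 'snow', 'number'] (min_width=16, slack=1)
Line 12: ['cold', 'give'] (min_width=9, slack=8)
Total lines: 12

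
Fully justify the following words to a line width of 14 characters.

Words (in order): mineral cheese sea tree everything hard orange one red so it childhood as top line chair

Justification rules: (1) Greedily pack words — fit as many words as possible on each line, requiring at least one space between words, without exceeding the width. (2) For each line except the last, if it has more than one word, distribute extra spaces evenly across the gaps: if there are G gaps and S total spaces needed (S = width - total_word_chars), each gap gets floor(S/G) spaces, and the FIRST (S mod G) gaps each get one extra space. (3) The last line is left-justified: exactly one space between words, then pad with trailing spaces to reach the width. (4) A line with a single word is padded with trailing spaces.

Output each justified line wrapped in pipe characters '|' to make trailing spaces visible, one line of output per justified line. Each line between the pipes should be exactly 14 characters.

Answer: |mineral cheese|
|sea       tree|
|everything    |
|hard    orange|
|one  red so it|
|childhood   as|
|top line chair|

Derivation:
Line 1: ['mineral', 'cheese'] (min_width=14, slack=0)
Line 2: ['sea', 'tree'] (min_width=8, slack=6)
Line 3: ['everything'] (min_width=10, slack=4)
Line 4: ['hard', 'orange'] (min_width=11, slack=3)
Line 5: ['one', 'red', 'so', 'it'] (min_width=13, slack=1)
Line 6: ['childhood', 'as'] (min_width=12, slack=2)
Line 7: ['top', 'line', 'chair'] (min_width=14, slack=0)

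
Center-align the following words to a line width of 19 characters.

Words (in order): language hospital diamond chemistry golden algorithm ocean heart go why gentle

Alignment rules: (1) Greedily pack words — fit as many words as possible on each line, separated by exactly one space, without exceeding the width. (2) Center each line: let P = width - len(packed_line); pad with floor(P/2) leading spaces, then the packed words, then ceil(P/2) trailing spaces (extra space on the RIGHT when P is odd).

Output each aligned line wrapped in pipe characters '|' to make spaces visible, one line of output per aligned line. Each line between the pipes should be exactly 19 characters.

Answer: | language hospital |
| diamond chemistry |
| golden algorithm  |
|ocean heart go why |
|      gentle       |

Derivation:
Line 1: ['language', 'hospital'] (min_width=17, slack=2)
Line 2: ['diamond', 'chemistry'] (min_width=17, slack=2)
Line 3: ['golden', 'algorithm'] (min_width=16, slack=3)
Line 4: ['ocean', 'heart', 'go', 'why'] (min_width=18, slack=1)
Line 5: ['gentle'] (min_width=6, slack=13)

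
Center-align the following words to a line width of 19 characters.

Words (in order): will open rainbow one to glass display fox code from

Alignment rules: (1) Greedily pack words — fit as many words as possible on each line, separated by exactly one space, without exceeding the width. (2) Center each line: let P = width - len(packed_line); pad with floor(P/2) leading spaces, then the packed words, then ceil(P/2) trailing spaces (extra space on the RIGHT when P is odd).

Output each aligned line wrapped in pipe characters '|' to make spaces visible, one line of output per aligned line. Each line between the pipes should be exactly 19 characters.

Answer: | will open rainbow |
|   one to glass    |
| display fox code  |
|       from        |

Derivation:
Line 1: ['will', 'open', 'rainbow'] (min_width=17, slack=2)
Line 2: ['one', 'to', 'glass'] (min_width=12, slack=7)
Line 3: ['display', 'fox', 'code'] (min_width=16, slack=3)
Line 4: ['from'] (min_width=4, slack=15)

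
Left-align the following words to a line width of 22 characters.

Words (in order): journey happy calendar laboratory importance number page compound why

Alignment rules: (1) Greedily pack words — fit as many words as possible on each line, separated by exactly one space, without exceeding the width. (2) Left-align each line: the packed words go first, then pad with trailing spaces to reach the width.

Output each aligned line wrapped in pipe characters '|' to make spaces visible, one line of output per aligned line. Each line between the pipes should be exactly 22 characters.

Answer: |journey happy calendar|
|laboratory importance |
|number page compound  |
|why                   |

Derivation:
Line 1: ['journey', 'happy', 'calendar'] (min_width=22, slack=0)
Line 2: ['laboratory', 'importance'] (min_width=21, slack=1)
Line 3: ['number', 'page', 'compound'] (min_width=20, slack=2)
Line 4: ['why'] (min_width=3, slack=19)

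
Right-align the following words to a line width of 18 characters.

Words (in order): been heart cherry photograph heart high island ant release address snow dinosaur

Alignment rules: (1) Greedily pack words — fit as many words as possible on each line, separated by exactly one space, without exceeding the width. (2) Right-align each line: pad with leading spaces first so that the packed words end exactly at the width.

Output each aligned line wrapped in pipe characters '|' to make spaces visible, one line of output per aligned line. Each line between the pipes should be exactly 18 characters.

Line 1: ['been', 'heart', 'cherry'] (min_width=17, slack=1)
Line 2: ['photograph', 'heart'] (min_width=16, slack=2)
Line 3: ['high', 'island', 'ant'] (min_width=15, slack=3)
Line 4: ['release', 'address'] (min_width=15, slack=3)
Line 5: ['snow', 'dinosaur'] (min_width=13, slack=5)

Answer: | been heart cherry|
|  photograph heart|
|   high island ant|
|   release address|
|     snow dinosaur|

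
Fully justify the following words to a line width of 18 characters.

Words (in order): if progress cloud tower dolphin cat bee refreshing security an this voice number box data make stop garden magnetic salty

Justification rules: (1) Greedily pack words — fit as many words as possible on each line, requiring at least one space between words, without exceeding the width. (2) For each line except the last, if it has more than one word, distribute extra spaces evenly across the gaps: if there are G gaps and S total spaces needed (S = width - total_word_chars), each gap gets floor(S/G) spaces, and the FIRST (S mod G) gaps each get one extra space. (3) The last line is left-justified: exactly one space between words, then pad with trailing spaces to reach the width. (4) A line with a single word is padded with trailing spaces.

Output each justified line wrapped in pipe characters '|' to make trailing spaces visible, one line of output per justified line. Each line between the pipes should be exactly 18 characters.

Line 1: ['if', 'progress', 'cloud'] (min_width=17, slack=1)
Line 2: ['tower', 'dolphin', 'cat'] (min_width=17, slack=1)
Line 3: ['bee', 'refreshing'] (min_width=14, slack=4)
Line 4: ['security', 'an', 'this'] (min_width=16, slack=2)
Line 5: ['voice', 'number', 'box'] (min_width=16, slack=2)
Line 6: ['data', 'make', 'stop'] (min_width=14, slack=4)
Line 7: ['garden', 'magnetic'] (min_width=15, slack=3)
Line 8: ['salty'] (min_width=5, slack=13)

Answer: |if  progress cloud|
|tower  dolphin cat|
|bee     refreshing|
|security  an  this|
|voice  number  box|
|data   make   stop|
|garden    magnetic|
|salty             |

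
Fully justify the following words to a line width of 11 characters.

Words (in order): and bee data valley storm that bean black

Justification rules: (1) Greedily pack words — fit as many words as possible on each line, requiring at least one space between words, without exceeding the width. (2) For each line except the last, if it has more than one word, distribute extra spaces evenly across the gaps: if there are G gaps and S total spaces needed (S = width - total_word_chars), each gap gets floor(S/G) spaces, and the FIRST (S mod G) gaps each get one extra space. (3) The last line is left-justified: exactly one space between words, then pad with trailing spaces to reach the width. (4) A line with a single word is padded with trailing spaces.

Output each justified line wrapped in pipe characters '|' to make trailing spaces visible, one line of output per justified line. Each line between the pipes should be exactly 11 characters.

Answer: |and     bee|
|data valley|
|storm  that|
|bean black |

Derivation:
Line 1: ['and', 'bee'] (min_width=7, slack=4)
Line 2: ['data', 'valley'] (min_width=11, slack=0)
Line 3: ['storm', 'that'] (min_width=10, slack=1)
Line 4: ['bean', 'black'] (min_width=10, slack=1)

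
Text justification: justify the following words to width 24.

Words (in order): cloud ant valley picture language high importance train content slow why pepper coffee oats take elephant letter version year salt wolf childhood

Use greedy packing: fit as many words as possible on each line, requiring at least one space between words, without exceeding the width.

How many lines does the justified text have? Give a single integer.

Line 1: ['cloud', 'ant', 'valley', 'picture'] (min_width=24, slack=0)
Line 2: ['language', 'high', 'importance'] (min_width=24, slack=0)
Line 3: ['train', 'content', 'slow', 'why'] (min_width=22, slack=2)
Line 4: ['pepper', 'coffee', 'oats', 'take'] (min_width=23, slack=1)
Line 5: ['elephant', 'letter', 'version'] (min_width=23, slack=1)
Line 6: ['year', 'salt', 'wolf', 'childhood'] (min_width=24, slack=0)
Total lines: 6

Answer: 6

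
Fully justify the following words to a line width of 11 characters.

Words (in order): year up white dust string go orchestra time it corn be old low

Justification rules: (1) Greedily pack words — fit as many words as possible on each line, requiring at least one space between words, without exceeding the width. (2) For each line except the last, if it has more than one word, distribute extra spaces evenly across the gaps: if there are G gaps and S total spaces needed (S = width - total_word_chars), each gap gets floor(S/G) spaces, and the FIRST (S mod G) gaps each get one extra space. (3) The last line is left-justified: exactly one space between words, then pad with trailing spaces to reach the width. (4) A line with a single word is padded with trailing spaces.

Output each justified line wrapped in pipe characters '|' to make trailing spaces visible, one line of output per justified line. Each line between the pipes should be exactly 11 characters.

Answer: |year     up|
|white  dust|
|string   go|
|orchestra  |
|time     it|
|corn be old|
|low        |

Derivation:
Line 1: ['year', 'up'] (min_width=7, slack=4)
Line 2: ['white', 'dust'] (min_width=10, slack=1)
Line 3: ['string', 'go'] (min_width=9, slack=2)
Line 4: ['orchestra'] (min_width=9, slack=2)
Line 5: ['time', 'it'] (min_width=7, slack=4)
Line 6: ['corn', 'be', 'old'] (min_width=11, slack=0)
Line 7: ['low'] (min_width=3, slack=8)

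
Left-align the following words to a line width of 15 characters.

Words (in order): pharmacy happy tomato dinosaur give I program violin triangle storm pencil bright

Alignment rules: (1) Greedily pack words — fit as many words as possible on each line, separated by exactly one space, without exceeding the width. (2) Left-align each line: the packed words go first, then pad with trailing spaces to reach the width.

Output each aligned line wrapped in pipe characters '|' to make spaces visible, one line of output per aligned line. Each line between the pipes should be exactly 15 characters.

Line 1: ['pharmacy', 'happy'] (min_width=14, slack=1)
Line 2: ['tomato', 'dinosaur'] (min_width=15, slack=0)
Line 3: ['give', 'I', 'program'] (min_width=14, slack=1)
Line 4: ['violin', 'triangle'] (min_width=15, slack=0)
Line 5: ['storm', 'pencil'] (min_width=12, slack=3)
Line 6: ['bright'] (min_width=6, slack=9)

Answer: |pharmacy happy |
|tomato dinosaur|
|give I program |
|violin triangle|
|storm pencil   |
|bright         |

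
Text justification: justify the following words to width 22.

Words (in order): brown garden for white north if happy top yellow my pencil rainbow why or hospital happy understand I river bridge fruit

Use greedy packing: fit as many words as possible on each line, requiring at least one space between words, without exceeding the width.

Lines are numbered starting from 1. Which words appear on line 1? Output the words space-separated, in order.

Answer: brown garden for white

Derivation:
Line 1: ['brown', 'garden', 'for', 'white'] (min_width=22, slack=0)
Line 2: ['north', 'if', 'happy', 'top'] (min_width=18, slack=4)
Line 3: ['yellow', 'my', 'pencil'] (min_width=16, slack=6)
Line 4: ['rainbow', 'why', 'or'] (min_width=14, slack=8)
Line 5: ['hospital', 'happy'] (min_width=14, slack=8)
Line 6: ['understand', 'I', 'river'] (min_width=18, slack=4)
Line 7: ['bridge', 'fruit'] (min_width=12, slack=10)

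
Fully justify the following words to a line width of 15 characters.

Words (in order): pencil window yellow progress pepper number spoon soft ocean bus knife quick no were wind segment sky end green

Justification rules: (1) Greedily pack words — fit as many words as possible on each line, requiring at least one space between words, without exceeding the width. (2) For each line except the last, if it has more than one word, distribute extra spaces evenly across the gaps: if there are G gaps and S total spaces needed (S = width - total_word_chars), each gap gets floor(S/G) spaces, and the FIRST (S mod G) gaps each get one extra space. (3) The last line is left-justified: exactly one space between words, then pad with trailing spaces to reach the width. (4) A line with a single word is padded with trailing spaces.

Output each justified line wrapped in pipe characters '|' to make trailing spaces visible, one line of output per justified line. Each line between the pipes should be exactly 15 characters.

Answer: |pencil   window|
|yellow progress|
|pepper   number|
|spoon      soft|
|ocean bus knife|
|quick  no  were|
|wind    segment|
|sky end green  |

Derivation:
Line 1: ['pencil', 'window'] (min_width=13, slack=2)
Line 2: ['yellow', 'progress'] (min_width=15, slack=0)
Line 3: ['pepper', 'number'] (min_width=13, slack=2)
Line 4: ['spoon', 'soft'] (min_width=10, slack=5)
Line 5: ['ocean', 'bus', 'knife'] (min_width=15, slack=0)
Line 6: ['quick', 'no', 'were'] (min_width=13, slack=2)
Line 7: ['wind', 'segment'] (min_width=12, slack=3)
Line 8: ['sky', 'end', 'green'] (min_width=13, slack=2)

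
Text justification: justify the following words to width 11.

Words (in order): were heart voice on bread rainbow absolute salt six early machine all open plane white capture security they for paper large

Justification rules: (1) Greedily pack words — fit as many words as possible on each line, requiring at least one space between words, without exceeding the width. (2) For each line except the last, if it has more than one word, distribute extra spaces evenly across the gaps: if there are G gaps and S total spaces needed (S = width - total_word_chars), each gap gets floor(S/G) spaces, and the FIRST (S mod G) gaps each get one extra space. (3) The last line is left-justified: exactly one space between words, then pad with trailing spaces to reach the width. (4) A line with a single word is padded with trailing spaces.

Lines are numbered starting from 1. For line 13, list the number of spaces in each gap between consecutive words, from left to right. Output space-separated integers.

Answer: 4

Derivation:
Line 1: ['were', 'heart'] (min_width=10, slack=1)
Line 2: ['voice', 'on'] (min_width=8, slack=3)
Line 3: ['bread'] (min_width=5, slack=6)
Line 4: ['rainbow'] (min_width=7, slack=4)
Line 5: ['absolute'] (min_width=8, slack=3)
Line 6: ['salt', 'six'] (min_width=8, slack=3)
Line 7: ['early'] (min_width=5, slack=6)
Line 8: ['machine', 'all'] (min_width=11, slack=0)
Line 9: ['open', 'plane'] (min_width=10, slack=1)
Line 10: ['white'] (min_width=5, slack=6)
Line 11: ['capture'] (min_width=7, slack=4)
Line 12: ['security'] (min_width=8, slack=3)
Line 13: ['they', 'for'] (min_width=8, slack=3)
Line 14: ['paper', 'large'] (min_width=11, slack=0)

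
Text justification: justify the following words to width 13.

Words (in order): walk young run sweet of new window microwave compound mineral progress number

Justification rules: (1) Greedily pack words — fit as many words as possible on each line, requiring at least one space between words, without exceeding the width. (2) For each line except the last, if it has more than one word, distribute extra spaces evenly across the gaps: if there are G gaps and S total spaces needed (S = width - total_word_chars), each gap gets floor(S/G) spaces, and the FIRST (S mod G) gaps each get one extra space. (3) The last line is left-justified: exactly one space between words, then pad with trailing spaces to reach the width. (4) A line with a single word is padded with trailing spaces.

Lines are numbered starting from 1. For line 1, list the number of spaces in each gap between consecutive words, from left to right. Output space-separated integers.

Answer: 4

Derivation:
Line 1: ['walk', 'young'] (min_width=10, slack=3)
Line 2: ['run', 'sweet', 'of'] (min_width=12, slack=1)
Line 3: ['new', 'window'] (min_width=10, slack=3)
Line 4: ['microwave'] (min_width=9, slack=4)
Line 5: ['compound'] (min_width=8, slack=5)
Line 6: ['mineral'] (min_width=7, slack=6)
Line 7: ['progress'] (min_width=8, slack=5)
Line 8: ['number'] (min_width=6, slack=7)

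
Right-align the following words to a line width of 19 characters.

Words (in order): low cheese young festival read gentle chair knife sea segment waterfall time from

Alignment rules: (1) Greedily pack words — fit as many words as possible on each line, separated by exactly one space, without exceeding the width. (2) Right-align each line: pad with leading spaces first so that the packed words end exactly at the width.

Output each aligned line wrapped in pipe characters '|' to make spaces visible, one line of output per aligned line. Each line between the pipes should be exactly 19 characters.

Answer: |   low cheese young|
|      festival read|
| gentle chair knife|
|        sea segment|
|waterfall time from|

Derivation:
Line 1: ['low', 'cheese', 'young'] (min_width=16, slack=3)
Line 2: ['festival', 'read'] (min_width=13, slack=6)
Line 3: ['gentle', 'chair', 'knife'] (min_width=18, slack=1)
Line 4: ['sea', 'segment'] (min_width=11, slack=8)
Line 5: ['waterfall', 'time', 'from'] (min_width=19, slack=0)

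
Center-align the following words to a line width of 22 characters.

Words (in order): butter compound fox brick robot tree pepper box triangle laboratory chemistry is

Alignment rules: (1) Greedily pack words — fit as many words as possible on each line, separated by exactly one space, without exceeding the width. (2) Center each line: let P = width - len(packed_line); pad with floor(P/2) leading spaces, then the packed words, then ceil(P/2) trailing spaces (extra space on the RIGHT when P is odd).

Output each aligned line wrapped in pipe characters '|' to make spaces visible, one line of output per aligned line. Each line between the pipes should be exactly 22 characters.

Answer: | butter compound fox  |
|   brick robot tree   |
| pepper box triangle  |
| laboratory chemistry |
|          is          |

Derivation:
Line 1: ['butter', 'compound', 'fox'] (min_width=19, slack=3)
Line 2: ['brick', 'robot', 'tree'] (min_width=16, slack=6)
Line 3: ['pepper', 'box', 'triangle'] (min_width=19, slack=3)
Line 4: ['laboratory', 'chemistry'] (min_width=20, slack=2)
Line 5: ['is'] (min_width=2, slack=20)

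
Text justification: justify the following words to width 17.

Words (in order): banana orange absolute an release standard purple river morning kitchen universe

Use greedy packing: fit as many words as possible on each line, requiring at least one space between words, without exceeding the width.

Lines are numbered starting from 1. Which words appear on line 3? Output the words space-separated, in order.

Line 1: ['banana', 'orange'] (min_width=13, slack=4)
Line 2: ['absolute', 'an'] (min_width=11, slack=6)
Line 3: ['release', 'standard'] (min_width=16, slack=1)
Line 4: ['purple', 'river'] (min_width=12, slack=5)
Line 5: ['morning', 'kitchen'] (min_width=15, slack=2)
Line 6: ['universe'] (min_width=8, slack=9)

Answer: release standard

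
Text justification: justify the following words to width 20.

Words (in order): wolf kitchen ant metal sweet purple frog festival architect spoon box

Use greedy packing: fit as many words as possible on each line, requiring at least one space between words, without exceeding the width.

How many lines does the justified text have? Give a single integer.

Line 1: ['wolf', 'kitchen', 'ant'] (min_width=16, slack=4)
Line 2: ['metal', 'sweet', 'purple'] (min_width=18, slack=2)
Line 3: ['frog', 'festival'] (min_width=13, slack=7)
Line 4: ['architect', 'spoon', 'box'] (min_width=19, slack=1)
Total lines: 4

Answer: 4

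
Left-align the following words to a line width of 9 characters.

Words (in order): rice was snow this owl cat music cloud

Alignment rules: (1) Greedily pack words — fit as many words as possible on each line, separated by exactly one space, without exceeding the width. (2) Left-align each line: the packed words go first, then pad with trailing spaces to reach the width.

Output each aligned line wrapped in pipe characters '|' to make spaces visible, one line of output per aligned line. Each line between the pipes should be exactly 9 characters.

Line 1: ['rice', 'was'] (min_width=8, slack=1)
Line 2: ['snow', 'this'] (min_width=9, slack=0)
Line 3: ['owl', 'cat'] (min_width=7, slack=2)
Line 4: ['music'] (min_width=5, slack=4)
Line 5: ['cloud'] (min_width=5, slack=4)

Answer: |rice was |
|snow this|
|owl cat  |
|music    |
|cloud    |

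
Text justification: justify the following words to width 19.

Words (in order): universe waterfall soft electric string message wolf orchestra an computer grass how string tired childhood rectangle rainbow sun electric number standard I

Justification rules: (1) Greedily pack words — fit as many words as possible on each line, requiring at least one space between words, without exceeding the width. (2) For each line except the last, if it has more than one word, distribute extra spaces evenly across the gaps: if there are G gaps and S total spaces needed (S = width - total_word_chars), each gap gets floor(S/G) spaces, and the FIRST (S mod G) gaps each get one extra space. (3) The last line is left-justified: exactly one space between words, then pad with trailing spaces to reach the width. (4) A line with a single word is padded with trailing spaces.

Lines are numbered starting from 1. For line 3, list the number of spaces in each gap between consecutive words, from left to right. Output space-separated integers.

Answer: 1 1

Derivation:
Line 1: ['universe', 'waterfall'] (min_width=18, slack=1)
Line 2: ['soft', 'electric'] (min_width=13, slack=6)
Line 3: ['string', 'message', 'wolf'] (min_width=19, slack=0)
Line 4: ['orchestra', 'an'] (min_width=12, slack=7)
Line 5: ['computer', 'grass', 'how'] (min_width=18, slack=1)
Line 6: ['string', 'tired'] (min_width=12, slack=7)
Line 7: ['childhood', 'rectangle'] (min_width=19, slack=0)
Line 8: ['rainbow', 'sun'] (min_width=11, slack=8)
Line 9: ['electric', 'number'] (min_width=15, slack=4)
Line 10: ['standard', 'I'] (min_width=10, slack=9)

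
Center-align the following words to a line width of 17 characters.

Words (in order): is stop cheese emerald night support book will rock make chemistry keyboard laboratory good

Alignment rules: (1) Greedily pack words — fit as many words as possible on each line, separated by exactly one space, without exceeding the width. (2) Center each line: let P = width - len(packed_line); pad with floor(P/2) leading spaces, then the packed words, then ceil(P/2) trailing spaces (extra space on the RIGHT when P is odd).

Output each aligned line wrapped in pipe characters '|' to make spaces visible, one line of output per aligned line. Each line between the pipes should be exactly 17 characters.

Answer: | is stop cheese  |
|  emerald night  |
|support book will|
|    rock make    |
|    chemistry    |
|    keyboard     |
| laboratory good |

Derivation:
Line 1: ['is', 'stop', 'cheese'] (min_width=14, slack=3)
Line 2: ['emerald', 'night'] (min_width=13, slack=4)
Line 3: ['support', 'book', 'will'] (min_width=17, slack=0)
Line 4: ['rock', 'make'] (min_width=9, slack=8)
Line 5: ['chemistry'] (min_width=9, slack=8)
Line 6: ['keyboard'] (min_width=8, slack=9)
Line 7: ['laboratory', 'good'] (min_width=15, slack=2)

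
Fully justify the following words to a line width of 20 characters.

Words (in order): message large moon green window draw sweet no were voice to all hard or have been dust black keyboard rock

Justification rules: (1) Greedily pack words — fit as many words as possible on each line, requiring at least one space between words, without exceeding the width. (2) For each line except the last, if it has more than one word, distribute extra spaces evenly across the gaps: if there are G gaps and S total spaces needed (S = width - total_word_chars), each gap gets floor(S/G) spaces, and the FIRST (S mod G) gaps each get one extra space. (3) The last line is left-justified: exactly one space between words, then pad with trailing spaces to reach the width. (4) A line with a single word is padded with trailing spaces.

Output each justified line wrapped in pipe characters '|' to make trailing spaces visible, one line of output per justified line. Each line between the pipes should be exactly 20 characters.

Answer: |message  large  moon|
|green   window  draw|
|sweet  no were voice|
|to  all hard or have|
|been    dust   black|
|keyboard rock       |

Derivation:
Line 1: ['message', 'large', 'moon'] (min_width=18, slack=2)
Line 2: ['green', 'window', 'draw'] (min_width=17, slack=3)
Line 3: ['sweet', 'no', 'were', 'voice'] (min_width=19, slack=1)
Line 4: ['to', 'all', 'hard', 'or', 'have'] (min_width=19, slack=1)
Line 5: ['been', 'dust', 'black'] (min_width=15, slack=5)
Line 6: ['keyboard', 'rock'] (min_width=13, slack=7)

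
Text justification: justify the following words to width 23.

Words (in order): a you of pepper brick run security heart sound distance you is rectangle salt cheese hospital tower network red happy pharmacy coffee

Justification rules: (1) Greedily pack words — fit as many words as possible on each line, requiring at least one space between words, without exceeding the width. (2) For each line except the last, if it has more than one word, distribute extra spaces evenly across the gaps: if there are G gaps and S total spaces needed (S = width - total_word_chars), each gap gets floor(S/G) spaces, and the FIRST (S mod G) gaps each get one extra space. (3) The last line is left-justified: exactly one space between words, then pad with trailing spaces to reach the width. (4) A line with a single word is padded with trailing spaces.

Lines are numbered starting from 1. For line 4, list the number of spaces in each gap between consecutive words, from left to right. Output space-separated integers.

Line 1: ['a', 'you', 'of', 'pepper', 'brick'] (min_width=21, slack=2)
Line 2: ['run', 'security', 'heart'] (min_width=18, slack=5)
Line 3: ['sound', 'distance', 'you', 'is'] (min_width=21, slack=2)
Line 4: ['rectangle', 'salt', 'cheese'] (min_width=21, slack=2)
Line 5: ['hospital', 'tower', 'network'] (min_width=22, slack=1)
Line 6: ['red', 'happy', 'pharmacy'] (min_width=18, slack=5)
Line 7: ['coffee'] (min_width=6, slack=17)

Answer: 2 2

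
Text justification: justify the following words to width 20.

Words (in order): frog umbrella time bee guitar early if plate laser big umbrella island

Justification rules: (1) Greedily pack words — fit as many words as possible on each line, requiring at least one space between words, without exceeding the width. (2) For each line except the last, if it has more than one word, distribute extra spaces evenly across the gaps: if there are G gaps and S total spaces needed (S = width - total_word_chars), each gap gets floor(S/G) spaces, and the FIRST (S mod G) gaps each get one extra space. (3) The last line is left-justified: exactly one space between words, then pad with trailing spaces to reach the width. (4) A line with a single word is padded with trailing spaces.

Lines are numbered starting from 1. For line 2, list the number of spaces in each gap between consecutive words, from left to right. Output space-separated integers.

Line 1: ['frog', 'umbrella', 'time'] (min_width=18, slack=2)
Line 2: ['bee', 'guitar', 'early', 'if'] (min_width=19, slack=1)
Line 3: ['plate', 'laser', 'big'] (min_width=15, slack=5)
Line 4: ['umbrella', 'island'] (min_width=15, slack=5)

Answer: 2 1 1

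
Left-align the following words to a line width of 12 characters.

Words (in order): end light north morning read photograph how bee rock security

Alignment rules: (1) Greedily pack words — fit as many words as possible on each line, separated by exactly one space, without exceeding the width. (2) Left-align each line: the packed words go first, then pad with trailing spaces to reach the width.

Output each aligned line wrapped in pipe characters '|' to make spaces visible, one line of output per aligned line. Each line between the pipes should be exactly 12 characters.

Line 1: ['end', 'light'] (min_width=9, slack=3)
Line 2: ['north'] (min_width=5, slack=7)
Line 3: ['morning', 'read'] (min_width=12, slack=0)
Line 4: ['photograph'] (min_width=10, slack=2)
Line 5: ['how', 'bee', 'rock'] (min_width=12, slack=0)
Line 6: ['security'] (min_width=8, slack=4)

Answer: |end light   |
|north       |
|morning read|
|photograph  |
|how bee rock|
|security    |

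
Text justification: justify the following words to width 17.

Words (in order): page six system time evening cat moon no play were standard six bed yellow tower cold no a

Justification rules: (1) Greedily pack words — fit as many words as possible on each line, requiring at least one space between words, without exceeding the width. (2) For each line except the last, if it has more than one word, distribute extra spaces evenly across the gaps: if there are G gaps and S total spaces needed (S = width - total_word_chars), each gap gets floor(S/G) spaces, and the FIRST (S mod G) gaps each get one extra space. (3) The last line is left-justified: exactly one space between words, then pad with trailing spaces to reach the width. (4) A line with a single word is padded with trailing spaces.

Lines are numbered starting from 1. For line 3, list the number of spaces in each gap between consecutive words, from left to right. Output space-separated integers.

Answer: 1 1 1

Derivation:
Line 1: ['page', 'six', 'system'] (min_width=15, slack=2)
Line 2: ['time', 'evening', 'cat'] (min_width=16, slack=1)
Line 3: ['moon', 'no', 'play', 'were'] (min_width=17, slack=0)
Line 4: ['standard', 'six', 'bed'] (min_width=16, slack=1)
Line 5: ['yellow', 'tower', 'cold'] (min_width=17, slack=0)
Line 6: ['no', 'a'] (min_width=4, slack=13)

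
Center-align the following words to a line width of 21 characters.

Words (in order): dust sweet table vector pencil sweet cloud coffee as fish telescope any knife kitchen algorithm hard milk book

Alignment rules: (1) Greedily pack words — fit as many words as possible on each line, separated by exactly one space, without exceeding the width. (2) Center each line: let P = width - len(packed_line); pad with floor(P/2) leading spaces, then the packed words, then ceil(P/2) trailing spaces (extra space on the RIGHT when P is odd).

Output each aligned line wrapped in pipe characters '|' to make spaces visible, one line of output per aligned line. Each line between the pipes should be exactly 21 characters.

Answer: |  dust sweet table   |
| vector pencil sweet |
|cloud coffee as fish |
| telescope any knife |
|  kitchen algorithm  |
|   hard milk book    |

Derivation:
Line 1: ['dust', 'sweet', 'table'] (min_width=16, slack=5)
Line 2: ['vector', 'pencil', 'sweet'] (min_width=19, slack=2)
Line 3: ['cloud', 'coffee', 'as', 'fish'] (min_width=20, slack=1)
Line 4: ['telescope', 'any', 'knife'] (min_width=19, slack=2)
Line 5: ['kitchen', 'algorithm'] (min_width=17, slack=4)
Line 6: ['hard', 'milk', 'book'] (min_width=14, slack=7)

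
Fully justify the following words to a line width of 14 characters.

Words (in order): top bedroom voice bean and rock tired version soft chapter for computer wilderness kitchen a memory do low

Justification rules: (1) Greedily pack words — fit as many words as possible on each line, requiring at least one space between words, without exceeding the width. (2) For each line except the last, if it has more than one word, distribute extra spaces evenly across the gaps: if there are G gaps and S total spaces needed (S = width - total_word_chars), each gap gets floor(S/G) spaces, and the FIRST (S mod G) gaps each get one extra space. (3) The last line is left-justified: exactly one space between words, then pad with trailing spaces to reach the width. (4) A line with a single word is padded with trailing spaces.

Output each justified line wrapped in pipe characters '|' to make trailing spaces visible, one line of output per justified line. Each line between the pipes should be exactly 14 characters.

Answer: |top    bedroom|
|voice bean and|
|rock     tired|
|version   soft|
|chapter    for|
|computer      |
|wilderness    |
|kitchen      a|
|memory do low |

Derivation:
Line 1: ['top', 'bedroom'] (min_width=11, slack=3)
Line 2: ['voice', 'bean', 'and'] (min_width=14, slack=0)
Line 3: ['rock', 'tired'] (min_width=10, slack=4)
Line 4: ['version', 'soft'] (min_width=12, slack=2)
Line 5: ['chapter', 'for'] (min_width=11, slack=3)
Line 6: ['computer'] (min_width=8, slack=6)
Line 7: ['wilderness'] (min_width=10, slack=4)
Line 8: ['kitchen', 'a'] (min_width=9, slack=5)
Line 9: ['memory', 'do', 'low'] (min_width=13, slack=1)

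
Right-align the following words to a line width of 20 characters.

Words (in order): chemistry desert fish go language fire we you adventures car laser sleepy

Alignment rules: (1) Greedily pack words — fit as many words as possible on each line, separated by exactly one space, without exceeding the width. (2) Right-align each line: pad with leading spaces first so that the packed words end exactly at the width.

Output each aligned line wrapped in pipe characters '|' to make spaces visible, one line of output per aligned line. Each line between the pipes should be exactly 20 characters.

Line 1: ['chemistry', 'desert'] (min_width=16, slack=4)
Line 2: ['fish', 'go', 'language'] (min_width=16, slack=4)
Line 3: ['fire', 'we', 'you'] (min_width=11, slack=9)
Line 4: ['adventures', 'car', 'laser'] (min_width=20, slack=0)
Line 5: ['sleepy'] (min_width=6, slack=14)

Answer: |    chemistry desert|
|    fish go language|
|         fire we you|
|adventures car laser|
|              sleepy|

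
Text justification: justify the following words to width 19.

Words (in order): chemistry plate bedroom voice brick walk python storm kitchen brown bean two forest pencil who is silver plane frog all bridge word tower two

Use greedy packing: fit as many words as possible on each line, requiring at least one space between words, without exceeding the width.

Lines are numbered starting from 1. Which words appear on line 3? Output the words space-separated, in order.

Line 1: ['chemistry', 'plate'] (min_width=15, slack=4)
Line 2: ['bedroom', 'voice', 'brick'] (min_width=19, slack=0)
Line 3: ['walk', 'python', 'storm'] (min_width=17, slack=2)
Line 4: ['kitchen', 'brown', 'bean'] (min_width=18, slack=1)
Line 5: ['two', 'forest', 'pencil'] (min_width=17, slack=2)
Line 6: ['who', 'is', 'silver', 'plane'] (min_width=19, slack=0)
Line 7: ['frog', 'all', 'bridge'] (min_width=15, slack=4)
Line 8: ['word', 'tower', 'two'] (min_width=14, slack=5)

Answer: walk python storm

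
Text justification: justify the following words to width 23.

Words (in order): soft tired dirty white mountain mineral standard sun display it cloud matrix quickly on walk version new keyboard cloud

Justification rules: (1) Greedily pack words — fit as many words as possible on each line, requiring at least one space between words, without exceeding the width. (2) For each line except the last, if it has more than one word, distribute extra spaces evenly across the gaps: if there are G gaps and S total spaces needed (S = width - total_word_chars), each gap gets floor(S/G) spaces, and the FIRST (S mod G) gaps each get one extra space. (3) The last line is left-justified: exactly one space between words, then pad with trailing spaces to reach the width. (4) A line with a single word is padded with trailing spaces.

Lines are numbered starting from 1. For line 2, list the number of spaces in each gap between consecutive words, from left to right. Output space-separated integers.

Answer: 8

Derivation:
Line 1: ['soft', 'tired', 'dirty', 'white'] (min_width=22, slack=1)
Line 2: ['mountain', 'mineral'] (min_width=16, slack=7)
Line 3: ['standard', 'sun', 'display', 'it'] (min_width=23, slack=0)
Line 4: ['cloud', 'matrix', 'quickly', 'on'] (min_width=23, slack=0)
Line 5: ['walk', 'version', 'new'] (min_width=16, slack=7)
Line 6: ['keyboard', 'cloud'] (min_width=14, slack=9)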